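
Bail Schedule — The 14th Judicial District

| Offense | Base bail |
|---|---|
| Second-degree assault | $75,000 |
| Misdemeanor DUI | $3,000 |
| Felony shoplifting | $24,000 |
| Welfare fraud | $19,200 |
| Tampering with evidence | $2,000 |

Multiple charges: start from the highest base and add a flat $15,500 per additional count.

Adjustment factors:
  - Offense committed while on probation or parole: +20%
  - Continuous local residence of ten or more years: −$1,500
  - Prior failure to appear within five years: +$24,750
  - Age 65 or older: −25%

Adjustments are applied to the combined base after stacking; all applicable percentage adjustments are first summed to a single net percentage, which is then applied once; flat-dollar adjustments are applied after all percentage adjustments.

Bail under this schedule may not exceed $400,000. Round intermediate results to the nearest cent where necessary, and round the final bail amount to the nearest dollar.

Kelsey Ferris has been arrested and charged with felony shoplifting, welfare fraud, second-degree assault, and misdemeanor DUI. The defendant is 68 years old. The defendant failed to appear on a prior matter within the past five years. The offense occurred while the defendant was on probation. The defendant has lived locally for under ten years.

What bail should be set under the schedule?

Base amounts from the schedule: felony shoplifting $24,000; welfare fraud $19,200; second-degree assault $75,000; misdemeanor DUI $3,000.
Stacking rule: highest base plus $15,500 per additional charge. Highest is second-degree assault at $75,000; 3 additional charges → +$46,500. Combined base = $121,500.
Net percentage adjustment: +20% −25% = −5%. $121,500 × 0.95 = $115,425.
Prior failure to appear within five years (+$24,750 flat): $115,425 + $24,750 = $140,175.
$140,175 is within the $400,000 maximum.

$140,175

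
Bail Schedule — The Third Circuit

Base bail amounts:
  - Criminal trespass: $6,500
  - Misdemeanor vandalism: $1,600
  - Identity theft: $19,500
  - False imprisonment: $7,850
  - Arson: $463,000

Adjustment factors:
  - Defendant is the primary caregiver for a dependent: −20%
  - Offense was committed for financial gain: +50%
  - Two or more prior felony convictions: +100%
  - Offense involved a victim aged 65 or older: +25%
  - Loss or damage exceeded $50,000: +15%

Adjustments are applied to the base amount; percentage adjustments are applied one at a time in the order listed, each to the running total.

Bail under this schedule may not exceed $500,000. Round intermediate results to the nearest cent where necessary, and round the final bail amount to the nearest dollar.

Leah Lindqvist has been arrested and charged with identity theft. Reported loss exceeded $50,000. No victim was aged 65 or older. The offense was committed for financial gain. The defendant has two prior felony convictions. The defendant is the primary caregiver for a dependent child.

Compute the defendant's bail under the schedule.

$53,820

Base amounts from the schedule: identity theft $19,500.
Single charge. Combined base = $19,500.
Defendant is the primary caregiver for a dependent (−20%): $19,500 × 0.8 = $15,600.
Offense was committed for financial gain (+50%): $15,600 × 1.5 = $23,400.
Two or more prior felony convictions (+100%): $23,400 × 2 = $46,800.
Loss or damage exceeded $50,000 (+15%): $46,800 × 1.15 = $53,820.
$53,820 is within the $500,000 maximum.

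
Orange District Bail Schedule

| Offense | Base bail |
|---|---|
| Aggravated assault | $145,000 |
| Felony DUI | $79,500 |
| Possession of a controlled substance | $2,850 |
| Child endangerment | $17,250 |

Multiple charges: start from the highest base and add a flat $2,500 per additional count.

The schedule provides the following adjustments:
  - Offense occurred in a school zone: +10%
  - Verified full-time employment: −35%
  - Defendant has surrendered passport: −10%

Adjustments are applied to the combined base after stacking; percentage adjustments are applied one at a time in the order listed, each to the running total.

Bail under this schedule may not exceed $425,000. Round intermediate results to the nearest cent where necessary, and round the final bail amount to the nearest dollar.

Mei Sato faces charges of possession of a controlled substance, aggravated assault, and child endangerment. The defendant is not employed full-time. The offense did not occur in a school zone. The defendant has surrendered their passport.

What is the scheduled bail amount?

Base amounts from the schedule: possession of a controlled substance $2,850; aggravated assault $145,000; child endangerment $17,250.
Stacking rule: highest base plus $2,500 per additional charge. Highest is aggravated assault at $145,000; 2 additional charges → +$5,000. Combined base = $150,000.
Defendant has surrendered passport (−10%): $150,000 × 0.9 = $135,000.
$135,000 is within the $425,000 maximum.

$135,000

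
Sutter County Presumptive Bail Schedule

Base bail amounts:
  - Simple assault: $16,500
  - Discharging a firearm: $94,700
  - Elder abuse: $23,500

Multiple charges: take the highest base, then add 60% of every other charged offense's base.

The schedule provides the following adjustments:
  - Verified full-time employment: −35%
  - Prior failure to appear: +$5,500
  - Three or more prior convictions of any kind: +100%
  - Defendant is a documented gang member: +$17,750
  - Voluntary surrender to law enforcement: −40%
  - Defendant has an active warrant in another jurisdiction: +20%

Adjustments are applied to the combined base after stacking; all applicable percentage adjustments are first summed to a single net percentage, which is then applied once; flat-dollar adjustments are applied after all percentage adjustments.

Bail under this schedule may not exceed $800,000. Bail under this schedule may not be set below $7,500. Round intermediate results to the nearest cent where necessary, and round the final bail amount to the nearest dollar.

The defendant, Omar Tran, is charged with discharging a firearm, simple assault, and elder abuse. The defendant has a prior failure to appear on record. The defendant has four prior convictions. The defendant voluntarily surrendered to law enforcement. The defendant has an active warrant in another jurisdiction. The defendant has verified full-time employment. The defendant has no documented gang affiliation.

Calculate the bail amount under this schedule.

$177,615

Base amounts from the schedule: discharging a firearm $94,700; simple assault $16,500; elder abuse $23,500.
Stacking rule: highest base plus 60% of each additional charge. Highest is discharging a firearm at $94,700. Additional: $16,500 × 60% = $9,900; $23,500 × 60% = $14,100. Combined base = $94,700 + $24,000 = $118,700.
Net percentage adjustment: −35% +100% −40% +20% = +45%. $118,700 × 1.45 = $172,115.
Prior failure to appear (+$5,500 flat): $172,115 + $5,500 = $177,615.
$177,615 is within the $800,000 maximum.
$177,615 is at or above the $7,500 minimum.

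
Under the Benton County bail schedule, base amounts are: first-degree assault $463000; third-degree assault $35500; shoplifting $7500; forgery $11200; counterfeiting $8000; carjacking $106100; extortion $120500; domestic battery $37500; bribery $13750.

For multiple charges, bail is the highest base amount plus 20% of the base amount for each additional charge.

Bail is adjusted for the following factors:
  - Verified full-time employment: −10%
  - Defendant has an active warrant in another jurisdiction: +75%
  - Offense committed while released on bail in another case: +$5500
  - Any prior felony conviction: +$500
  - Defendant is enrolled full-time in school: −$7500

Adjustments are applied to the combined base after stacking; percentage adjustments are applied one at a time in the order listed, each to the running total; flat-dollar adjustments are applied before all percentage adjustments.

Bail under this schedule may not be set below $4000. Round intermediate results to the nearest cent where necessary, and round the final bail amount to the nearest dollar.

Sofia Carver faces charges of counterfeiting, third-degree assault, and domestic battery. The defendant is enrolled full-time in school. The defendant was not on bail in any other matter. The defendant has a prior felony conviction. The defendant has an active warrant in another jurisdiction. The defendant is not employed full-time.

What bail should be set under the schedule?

$68600

Base amounts from the schedule: counterfeiting $8000; third-degree assault $35500; domestic battery $37500.
Stacking rule: highest base plus 20% of each additional charge. Highest is domestic battery at $37500. Additional: $8000 × 20% = $1600; $35500 × 20% = $7100. Combined base = $37500 + $8700 = $46200.
Any prior felony conviction (+$500 flat): $46200 + $500 = $46700.
Defendant is enrolled full-time in school (−$7500 flat): $46700 − $7500 = $39200.
Defendant has an active warrant in another jurisdiction (+75%): $39200 × 1.75 = $68600.
$68600 is at or above the $4000 minimum.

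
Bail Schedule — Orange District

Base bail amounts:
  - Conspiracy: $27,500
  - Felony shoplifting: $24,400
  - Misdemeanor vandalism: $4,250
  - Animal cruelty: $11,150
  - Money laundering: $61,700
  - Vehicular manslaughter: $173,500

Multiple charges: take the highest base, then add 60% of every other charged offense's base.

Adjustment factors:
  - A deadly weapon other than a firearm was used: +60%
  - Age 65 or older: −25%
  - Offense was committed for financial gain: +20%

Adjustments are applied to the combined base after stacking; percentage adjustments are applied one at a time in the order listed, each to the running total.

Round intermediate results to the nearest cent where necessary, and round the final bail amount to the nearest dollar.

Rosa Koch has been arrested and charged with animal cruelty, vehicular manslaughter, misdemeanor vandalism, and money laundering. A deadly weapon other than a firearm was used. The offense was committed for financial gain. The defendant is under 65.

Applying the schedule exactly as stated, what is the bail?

$421,939

Base amounts from the schedule: animal cruelty $11,150; vehicular manslaughter $173,500; misdemeanor vandalism $4,250; money laundering $61,700.
Stacking rule: highest base plus 60% of each additional charge. Highest is vehicular manslaughter at $173,500. Additional: $11,150 × 60% = $6,690; $4,250 × 60% = $2,550; $61,700 × 60% = $37,020. Combined base = $173,500 + $46,260 = $219,760.
A deadly weapon other than a firearm was used (+60%): $219,760 × 1.6 = $351,616.
Offense was committed for financial gain (+20%): $351,616 × 1.2 = $421,939.20.
Rounded to the nearest dollar: $421,939.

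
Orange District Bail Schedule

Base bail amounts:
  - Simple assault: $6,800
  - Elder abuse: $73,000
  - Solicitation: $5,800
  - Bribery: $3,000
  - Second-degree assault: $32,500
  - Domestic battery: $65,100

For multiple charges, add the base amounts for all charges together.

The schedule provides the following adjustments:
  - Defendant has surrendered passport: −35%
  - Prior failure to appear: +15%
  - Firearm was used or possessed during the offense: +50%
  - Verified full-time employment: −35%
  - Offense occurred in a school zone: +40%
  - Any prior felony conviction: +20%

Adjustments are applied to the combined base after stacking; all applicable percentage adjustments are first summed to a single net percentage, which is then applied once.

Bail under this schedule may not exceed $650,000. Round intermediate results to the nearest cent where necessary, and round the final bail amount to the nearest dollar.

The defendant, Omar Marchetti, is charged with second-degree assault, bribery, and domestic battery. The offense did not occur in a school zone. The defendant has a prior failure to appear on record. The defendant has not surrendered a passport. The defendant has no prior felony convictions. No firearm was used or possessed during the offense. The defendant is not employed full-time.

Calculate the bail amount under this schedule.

$115,690

Base amounts from the schedule: second-degree assault $32,500; bribery $3,000; domestic battery $65,100.
Stacking rule: sum of all bases. $32,500 + $3,000 + $65,100 = $100,600.
Prior failure to appear (+15%): $100,600 × 1.15 = $115,690.
$115,690 is within the $650,000 maximum.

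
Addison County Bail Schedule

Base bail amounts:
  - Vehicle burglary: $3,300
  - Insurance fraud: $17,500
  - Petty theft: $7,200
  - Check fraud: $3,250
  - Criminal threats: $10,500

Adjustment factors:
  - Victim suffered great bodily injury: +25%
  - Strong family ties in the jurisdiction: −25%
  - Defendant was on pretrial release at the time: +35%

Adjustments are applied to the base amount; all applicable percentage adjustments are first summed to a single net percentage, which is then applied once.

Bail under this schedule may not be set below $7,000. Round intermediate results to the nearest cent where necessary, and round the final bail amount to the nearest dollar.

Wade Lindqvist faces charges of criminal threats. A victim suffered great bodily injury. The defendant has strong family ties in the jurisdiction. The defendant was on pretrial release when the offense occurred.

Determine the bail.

Base amounts from the schedule: criminal threats $10,500.
Single charge. Combined base = $10,500.
Net percentage adjustment: +25% −25% +35% = +35%. $10,500 × 1.35 = $14,175.
$14,175 is at or above the $7,000 minimum.

$14,175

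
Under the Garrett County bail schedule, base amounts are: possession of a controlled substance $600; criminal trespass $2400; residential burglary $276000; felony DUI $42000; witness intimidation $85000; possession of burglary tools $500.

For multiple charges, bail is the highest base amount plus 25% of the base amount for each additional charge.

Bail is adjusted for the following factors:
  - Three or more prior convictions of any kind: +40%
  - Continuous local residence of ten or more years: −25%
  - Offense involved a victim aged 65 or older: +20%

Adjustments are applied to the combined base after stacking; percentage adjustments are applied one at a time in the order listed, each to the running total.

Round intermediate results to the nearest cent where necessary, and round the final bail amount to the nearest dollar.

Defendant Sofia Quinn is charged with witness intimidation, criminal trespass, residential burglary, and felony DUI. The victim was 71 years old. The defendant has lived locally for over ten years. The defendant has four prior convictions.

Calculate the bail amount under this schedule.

$388521

Base amounts from the schedule: witness intimidation $85000; criminal trespass $2400; residential burglary $276000; felony DUI $42000.
Stacking rule: highest base plus 25% of each additional charge. Highest is residential burglary at $276000. Additional: $85000 × 25% = $21250; $2400 × 25% = $600; $42000 × 25% = $10500. Combined base = $276000 + $32350 = $308350.
Three or more prior convictions of any kind (+40%): $308350 × 1.4 = $431690.
Continuous local residence of ten or more years (−25%): $431690 × 0.75 = $323767.50.
Offense involved a victim aged 65 or older (+20%): $323767.50 × 1.2 = $388521.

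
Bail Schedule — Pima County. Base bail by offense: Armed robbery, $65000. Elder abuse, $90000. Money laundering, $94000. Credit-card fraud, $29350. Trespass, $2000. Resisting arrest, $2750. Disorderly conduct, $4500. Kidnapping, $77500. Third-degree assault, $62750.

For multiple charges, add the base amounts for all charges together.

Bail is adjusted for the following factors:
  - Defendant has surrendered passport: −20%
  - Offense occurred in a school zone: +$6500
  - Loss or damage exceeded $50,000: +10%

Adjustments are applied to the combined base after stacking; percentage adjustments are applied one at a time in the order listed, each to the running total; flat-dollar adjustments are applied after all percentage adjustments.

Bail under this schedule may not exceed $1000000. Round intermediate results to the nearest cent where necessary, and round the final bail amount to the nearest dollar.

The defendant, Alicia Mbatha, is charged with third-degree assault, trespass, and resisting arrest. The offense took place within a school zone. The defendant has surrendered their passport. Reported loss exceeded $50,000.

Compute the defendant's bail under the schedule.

$65900

Base amounts from the schedule: third-degree assault $62750; trespass $2000; resisting arrest $2750.
Stacking rule: sum of all bases. $62750 + $2000 + $2750 = $67500.
Defendant has surrendered passport (−20%): $67500 × 0.8 = $54000.
Loss or damage exceeded $50,000 (+10%): $54000 × 1.1 = $59400.
Offense occurred in a school zone (+$6500 flat): $59400 + $6500 = $65900.
$65900 is within the $1000000 maximum.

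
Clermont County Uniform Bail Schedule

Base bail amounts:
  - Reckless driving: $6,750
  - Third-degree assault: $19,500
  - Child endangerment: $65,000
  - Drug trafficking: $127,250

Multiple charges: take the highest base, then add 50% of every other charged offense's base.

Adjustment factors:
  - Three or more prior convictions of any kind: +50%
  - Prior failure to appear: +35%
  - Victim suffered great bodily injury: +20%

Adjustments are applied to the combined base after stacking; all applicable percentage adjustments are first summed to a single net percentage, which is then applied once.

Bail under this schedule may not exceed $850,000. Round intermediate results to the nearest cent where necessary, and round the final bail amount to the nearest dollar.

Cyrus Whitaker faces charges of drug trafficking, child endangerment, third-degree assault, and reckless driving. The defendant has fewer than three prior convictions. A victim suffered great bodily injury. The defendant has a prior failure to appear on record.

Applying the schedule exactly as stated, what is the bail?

Base amounts from the schedule: drug trafficking $127,250; child endangerment $65,000; third-degree assault $19,500; reckless driving $6,750.
Stacking rule: highest base plus 50% of each additional charge. Highest is drug trafficking at $127,250. Additional: $65,000 × 50% = $32,500; $19,500 × 50% = $9,750; $6,750 × 50% = $3,375. Combined base = $127,250 + $45,625 = $172,875.
Net percentage adjustment: +35% +20% = +55%. $172,875 × 1.55 = $267,956.25.
$267,956.25 is within the $850,000 maximum.
Rounded to the nearest dollar: $267,956.

$267,956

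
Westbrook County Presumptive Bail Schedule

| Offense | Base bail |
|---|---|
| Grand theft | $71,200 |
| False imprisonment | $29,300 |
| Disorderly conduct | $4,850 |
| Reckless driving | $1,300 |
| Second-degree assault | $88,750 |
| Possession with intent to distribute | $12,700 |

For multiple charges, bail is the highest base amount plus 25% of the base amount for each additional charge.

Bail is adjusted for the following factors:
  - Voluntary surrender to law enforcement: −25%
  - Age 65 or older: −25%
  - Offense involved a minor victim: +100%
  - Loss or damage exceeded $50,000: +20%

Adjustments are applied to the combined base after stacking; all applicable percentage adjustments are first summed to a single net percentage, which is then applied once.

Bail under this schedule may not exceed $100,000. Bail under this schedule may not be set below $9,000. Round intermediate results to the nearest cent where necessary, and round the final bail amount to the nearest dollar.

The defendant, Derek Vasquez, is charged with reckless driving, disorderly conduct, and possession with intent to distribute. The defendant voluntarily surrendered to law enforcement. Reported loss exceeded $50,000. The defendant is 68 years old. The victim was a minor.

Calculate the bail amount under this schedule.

$24,204

Base amounts from the schedule: reckless driving $1,300; disorderly conduct $4,850; possession with intent to distribute $12,700.
Stacking rule: highest base plus 25% of each additional charge. Highest is possession with intent to distribute at $12,700. Additional: $1,300 × 25% = $325; $4,850 × 25% = $1,212.50. Combined base = $12,700 + $1,537.50 = $14,237.50.
Net percentage adjustment: −25% −25% +100% +20% = +70%. $14,237.50 × 1.7 = $24,203.75.
$24,203.75 is within the $100,000 maximum.
$24,203.75 is at or above the $9,000 minimum.
Rounded to the nearest dollar: $24,204.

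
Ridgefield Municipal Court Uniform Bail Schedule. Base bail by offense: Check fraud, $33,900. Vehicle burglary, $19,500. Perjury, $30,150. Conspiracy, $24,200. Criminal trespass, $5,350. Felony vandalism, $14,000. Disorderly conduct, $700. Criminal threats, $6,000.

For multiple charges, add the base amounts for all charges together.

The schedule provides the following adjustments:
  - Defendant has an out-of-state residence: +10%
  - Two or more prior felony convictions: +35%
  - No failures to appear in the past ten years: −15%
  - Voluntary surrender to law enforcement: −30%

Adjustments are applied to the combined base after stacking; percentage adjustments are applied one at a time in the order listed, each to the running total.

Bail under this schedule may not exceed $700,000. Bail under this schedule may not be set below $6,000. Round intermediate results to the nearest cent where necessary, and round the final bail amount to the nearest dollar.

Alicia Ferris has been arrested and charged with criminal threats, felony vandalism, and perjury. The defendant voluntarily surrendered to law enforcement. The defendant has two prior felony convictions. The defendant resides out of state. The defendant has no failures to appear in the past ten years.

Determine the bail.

Base amounts from the schedule: criminal threats $6,000; felony vandalism $14,000; perjury $30,150.
Stacking rule: sum of all bases. $6,000 + $14,000 + $30,150 = $50,150.
Defendant has an out-of-state residence (+10%): $50,150 × 1.1 = $55,165.
Two or more prior felony convictions (+35%): $55,165 × 1.35 = $74,472.75.
No failures to appear in the past ten years (−15%): $74,472.75 × 0.85 = $63,301.84.
Voluntary surrender to law enforcement (−30%): $63,301.84 × 0.7 = $44,311.29.
$44,311.29 is within the $700,000 maximum.
$44,311.29 is at or above the $6,000 minimum.
Rounded to the nearest dollar: $44,311.

$44,311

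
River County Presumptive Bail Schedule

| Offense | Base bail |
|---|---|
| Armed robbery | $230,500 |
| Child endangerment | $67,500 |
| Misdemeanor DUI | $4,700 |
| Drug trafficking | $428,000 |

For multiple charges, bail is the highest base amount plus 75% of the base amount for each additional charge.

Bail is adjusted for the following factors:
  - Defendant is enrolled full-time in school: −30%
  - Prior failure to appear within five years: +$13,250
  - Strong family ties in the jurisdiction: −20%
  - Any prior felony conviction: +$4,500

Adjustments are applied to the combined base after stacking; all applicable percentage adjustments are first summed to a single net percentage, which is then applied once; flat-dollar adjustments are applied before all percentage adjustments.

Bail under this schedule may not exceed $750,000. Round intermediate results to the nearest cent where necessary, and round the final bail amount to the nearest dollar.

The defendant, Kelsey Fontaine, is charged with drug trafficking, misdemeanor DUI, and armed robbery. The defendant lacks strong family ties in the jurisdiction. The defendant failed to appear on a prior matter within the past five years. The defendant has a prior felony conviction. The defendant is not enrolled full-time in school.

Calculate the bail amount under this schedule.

$622,150

Base amounts from the schedule: drug trafficking $428,000; misdemeanor DUI $4,700; armed robbery $230,500.
Stacking rule: highest base plus 75% of each additional charge. Highest is drug trafficking at $428,000. Additional: $4,700 × 75% = $3,525; $230,500 × 75% = $172,875. Combined base = $428,000 + $176,400 = $604,400.
Prior failure to appear within five years (+$13,250 flat): $604,400 + $13,250 = $617,650.
Any prior felony conviction (+$4,500 flat): $617,650 + $4,500 = $622,150.
$622,150 is within the $750,000 maximum.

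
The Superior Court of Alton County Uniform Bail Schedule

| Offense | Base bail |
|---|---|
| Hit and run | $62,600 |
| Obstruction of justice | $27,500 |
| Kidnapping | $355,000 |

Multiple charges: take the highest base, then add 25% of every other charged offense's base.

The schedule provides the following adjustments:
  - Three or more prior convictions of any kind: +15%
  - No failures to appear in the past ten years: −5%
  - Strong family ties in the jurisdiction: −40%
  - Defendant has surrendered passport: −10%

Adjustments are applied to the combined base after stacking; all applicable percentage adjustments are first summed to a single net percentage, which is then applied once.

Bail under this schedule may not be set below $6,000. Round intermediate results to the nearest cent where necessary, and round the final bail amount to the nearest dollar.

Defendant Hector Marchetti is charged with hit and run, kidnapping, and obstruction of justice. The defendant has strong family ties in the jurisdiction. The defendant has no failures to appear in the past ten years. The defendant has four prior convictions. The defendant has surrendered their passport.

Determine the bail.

$226,515

Base amounts from the schedule: hit and run $62,600; kidnapping $355,000; obstruction of justice $27,500.
Stacking rule: highest base plus 25% of each additional charge. Highest is kidnapping at $355,000. Additional: $62,600 × 25% = $15,650; $27,500 × 25% = $6,875. Combined base = $355,000 + $22,525 = $377,525.
Net percentage adjustment: +15% −5% −40% −10% = −40%. $377,525 × 0.6 = $226,515.
$226,515 is at or above the $6,000 minimum.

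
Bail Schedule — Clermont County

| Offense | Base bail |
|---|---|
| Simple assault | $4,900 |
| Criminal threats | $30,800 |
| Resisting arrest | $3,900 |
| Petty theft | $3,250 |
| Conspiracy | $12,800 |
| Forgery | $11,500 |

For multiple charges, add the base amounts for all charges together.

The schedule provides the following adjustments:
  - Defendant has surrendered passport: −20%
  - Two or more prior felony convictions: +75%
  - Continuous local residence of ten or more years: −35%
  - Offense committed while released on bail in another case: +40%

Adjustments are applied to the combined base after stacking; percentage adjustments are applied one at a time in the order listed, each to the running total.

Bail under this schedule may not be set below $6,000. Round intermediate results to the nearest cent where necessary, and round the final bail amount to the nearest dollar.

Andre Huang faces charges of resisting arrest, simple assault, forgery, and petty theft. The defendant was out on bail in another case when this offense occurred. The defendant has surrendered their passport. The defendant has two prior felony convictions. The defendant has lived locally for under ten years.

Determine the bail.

Base amounts from the schedule: resisting arrest $3,900; simple assault $4,900; forgery $11,500; petty theft $3,250.
Stacking rule: sum of all bases. $3,900 + $4,900 + $11,500 + $3,250 = $23,550.
Defendant has surrendered passport (−20%): $23,550 × 0.8 = $18,840.
Two or more prior felony convictions (+75%): $18,840 × 1.75 = $32,970.
Offense committed while released on bail in another case (+40%): $32,970 × 1.4 = $46,158.
$46,158 is at or above the $6,000 minimum.

$46,158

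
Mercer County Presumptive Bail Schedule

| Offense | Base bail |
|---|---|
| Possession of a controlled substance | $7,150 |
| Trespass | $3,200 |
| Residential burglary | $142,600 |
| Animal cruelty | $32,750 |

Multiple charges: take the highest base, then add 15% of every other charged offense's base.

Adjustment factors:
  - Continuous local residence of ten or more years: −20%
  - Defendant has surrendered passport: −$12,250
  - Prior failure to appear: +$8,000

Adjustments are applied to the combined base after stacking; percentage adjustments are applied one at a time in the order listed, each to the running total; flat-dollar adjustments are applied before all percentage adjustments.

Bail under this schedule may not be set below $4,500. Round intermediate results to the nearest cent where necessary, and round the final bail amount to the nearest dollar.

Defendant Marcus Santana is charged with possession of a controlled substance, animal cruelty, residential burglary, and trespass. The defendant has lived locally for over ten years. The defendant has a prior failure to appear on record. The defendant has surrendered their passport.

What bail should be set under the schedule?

Base amounts from the schedule: possession of a controlled substance $7,150; animal cruelty $32,750; residential burglary $142,600; trespass $3,200.
Stacking rule: highest base plus 15% of each additional charge. Highest is residential burglary at $142,600. Additional: $7,150 × 15% = $1,072.50; $32,750 × 15% = $4,912.50; $3,200 × 15% = $480. Combined base = $142,600 + $6,465 = $149,065.
Defendant has surrendered passport (−$12,250 flat): $149,065 − $12,250 = $136,815.
Prior failure to appear (+$8,000 flat): $136,815 + $8,000 = $144,815.
Continuous local residence of ten or more years (−20%): $144,815 × 0.8 = $115,852.
$115,852 is at or above the $4,500 minimum.

$115,852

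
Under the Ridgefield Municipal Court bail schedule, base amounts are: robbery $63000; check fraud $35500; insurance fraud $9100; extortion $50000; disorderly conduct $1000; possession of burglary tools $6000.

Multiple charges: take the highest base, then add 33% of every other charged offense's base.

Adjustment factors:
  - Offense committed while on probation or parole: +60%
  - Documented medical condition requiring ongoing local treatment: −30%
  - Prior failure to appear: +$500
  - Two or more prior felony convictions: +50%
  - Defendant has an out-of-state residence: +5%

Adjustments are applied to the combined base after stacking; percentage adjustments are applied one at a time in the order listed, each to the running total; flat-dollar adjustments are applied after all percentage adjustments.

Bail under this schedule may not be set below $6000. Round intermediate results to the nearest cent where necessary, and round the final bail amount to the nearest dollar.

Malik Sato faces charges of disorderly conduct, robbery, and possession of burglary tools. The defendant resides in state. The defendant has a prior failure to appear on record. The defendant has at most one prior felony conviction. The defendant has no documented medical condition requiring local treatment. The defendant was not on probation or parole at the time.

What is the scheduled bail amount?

$65810

Base amounts from the schedule: disorderly conduct $1000; robbery $63000; possession of burglary tools $6000.
Stacking rule: highest base plus 33% of each additional charge. Highest is robbery at $63000. Additional: $1000 × 33% = $330; $6000 × 33% = $1980. Combined base = $63000 + $2310 = $65310.
Prior failure to appear (+$500 flat): $65310 + $500 = $65810.
$65810 is at or above the $6000 minimum.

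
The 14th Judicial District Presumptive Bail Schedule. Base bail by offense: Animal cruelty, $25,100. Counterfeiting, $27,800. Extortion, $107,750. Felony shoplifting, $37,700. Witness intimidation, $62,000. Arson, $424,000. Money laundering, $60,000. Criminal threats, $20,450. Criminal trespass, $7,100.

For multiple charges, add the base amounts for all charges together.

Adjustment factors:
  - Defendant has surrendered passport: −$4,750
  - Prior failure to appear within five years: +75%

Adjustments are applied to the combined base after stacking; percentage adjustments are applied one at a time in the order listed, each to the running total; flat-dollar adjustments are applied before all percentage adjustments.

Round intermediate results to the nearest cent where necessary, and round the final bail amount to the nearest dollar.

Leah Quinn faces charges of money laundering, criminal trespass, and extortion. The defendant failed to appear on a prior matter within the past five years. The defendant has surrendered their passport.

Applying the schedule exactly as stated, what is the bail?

$297,675

Base amounts from the schedule: money laundering $60,000; criminal trespass $7,100; extortion $107,750.
Stacking rule: sum of all bases. $60,000 + $7,100 + $107,750 = $174,850.
Defendant has surrendered passport (−$4,750 flat): $174,850 − $4,750 = $170,100.
Prior failure to appear within five years (+75%): $170,100 × 1.75 = $297,675.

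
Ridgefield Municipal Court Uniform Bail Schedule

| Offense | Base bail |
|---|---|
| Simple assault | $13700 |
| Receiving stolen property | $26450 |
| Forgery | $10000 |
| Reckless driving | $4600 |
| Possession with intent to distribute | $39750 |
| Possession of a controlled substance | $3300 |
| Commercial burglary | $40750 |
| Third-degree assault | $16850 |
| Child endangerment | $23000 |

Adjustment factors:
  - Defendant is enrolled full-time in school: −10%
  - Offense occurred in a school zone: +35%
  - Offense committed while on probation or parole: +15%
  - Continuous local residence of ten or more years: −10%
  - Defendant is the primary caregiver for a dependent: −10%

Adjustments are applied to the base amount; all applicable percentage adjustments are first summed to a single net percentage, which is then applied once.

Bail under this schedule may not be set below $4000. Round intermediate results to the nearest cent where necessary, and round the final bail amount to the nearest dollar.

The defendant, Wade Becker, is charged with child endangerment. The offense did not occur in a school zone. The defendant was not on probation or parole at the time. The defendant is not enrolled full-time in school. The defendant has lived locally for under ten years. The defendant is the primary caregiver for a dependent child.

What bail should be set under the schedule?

$20700

Base amounts from the schedule: child endangerment $23000.
Single charge. Combined base = $23000.
Defendant is the primary caregiver for a dependent (−10%): $23000 × 0.9 = $20700.
$20700 is at or above the $4000 minimum.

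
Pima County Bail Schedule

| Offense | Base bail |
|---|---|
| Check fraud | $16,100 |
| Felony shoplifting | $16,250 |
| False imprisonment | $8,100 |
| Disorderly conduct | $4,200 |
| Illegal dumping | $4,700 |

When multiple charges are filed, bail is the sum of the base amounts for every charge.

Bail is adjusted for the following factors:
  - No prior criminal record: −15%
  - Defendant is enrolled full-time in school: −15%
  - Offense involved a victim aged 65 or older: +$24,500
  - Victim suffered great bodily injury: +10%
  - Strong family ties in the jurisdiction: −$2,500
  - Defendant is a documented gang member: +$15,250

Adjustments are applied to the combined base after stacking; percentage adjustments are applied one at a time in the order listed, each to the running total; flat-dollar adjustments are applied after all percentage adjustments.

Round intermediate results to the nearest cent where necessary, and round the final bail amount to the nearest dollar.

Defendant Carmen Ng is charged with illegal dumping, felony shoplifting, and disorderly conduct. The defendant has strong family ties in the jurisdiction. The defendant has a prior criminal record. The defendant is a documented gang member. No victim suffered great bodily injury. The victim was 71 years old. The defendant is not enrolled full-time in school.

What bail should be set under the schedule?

Base amounts from the schedule: illegal dumping $4,700; felony shoplifting $16,250; disorderly conduct $4,200.
Stacking rule: sum of all bases. $4,700 + $16,250 + $4,200 = $25,150.
Offense involved a victim aged 65 or older (+$24,500 flat): $25,150 + $24,500 = $49,650.
Strong family ties in the jurisdiction (−$2,500 flat): $49,650 − $2,500 = $47,150.
Defendant is a documented gang member (+$15,250 flat): $47,150 + $15,250 = $62,400.

$62,400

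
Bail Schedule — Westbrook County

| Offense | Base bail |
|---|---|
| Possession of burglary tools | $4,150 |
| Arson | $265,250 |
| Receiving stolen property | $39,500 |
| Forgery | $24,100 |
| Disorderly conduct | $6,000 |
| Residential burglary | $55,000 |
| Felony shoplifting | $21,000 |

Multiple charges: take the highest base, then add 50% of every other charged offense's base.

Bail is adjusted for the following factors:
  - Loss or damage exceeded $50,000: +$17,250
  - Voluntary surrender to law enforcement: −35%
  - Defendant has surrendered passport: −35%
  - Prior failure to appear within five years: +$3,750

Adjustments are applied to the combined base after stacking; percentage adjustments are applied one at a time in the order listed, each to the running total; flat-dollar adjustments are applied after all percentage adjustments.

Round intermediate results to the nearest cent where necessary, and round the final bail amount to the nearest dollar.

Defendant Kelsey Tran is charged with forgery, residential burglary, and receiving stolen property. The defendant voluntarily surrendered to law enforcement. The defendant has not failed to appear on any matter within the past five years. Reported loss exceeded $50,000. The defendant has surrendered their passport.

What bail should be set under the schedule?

Base amounts from the schedule: forgery $24,100; residential burglary $55,000; receiving stolen property $39,500.
Stacking rule: highest base plus 50% of each additional charge. Highest is residential burglary at $55,000. Additional: $24,100 × 50% = $12,050; $39,500 × 50% = $19,750. Combined base = $55,000 + $31,800 = $86,800.
Voluntary surrender to law enforcement (−35%): $86,800 × 0.65 = $56,420.
Defendant has surrendered passport (−35%): $56,420 × 0.65 = $36,673.
Loss or damage exceeded $50,000 (+$17,250 flat): $36,673 + $17,250 = $53,923.

$53,923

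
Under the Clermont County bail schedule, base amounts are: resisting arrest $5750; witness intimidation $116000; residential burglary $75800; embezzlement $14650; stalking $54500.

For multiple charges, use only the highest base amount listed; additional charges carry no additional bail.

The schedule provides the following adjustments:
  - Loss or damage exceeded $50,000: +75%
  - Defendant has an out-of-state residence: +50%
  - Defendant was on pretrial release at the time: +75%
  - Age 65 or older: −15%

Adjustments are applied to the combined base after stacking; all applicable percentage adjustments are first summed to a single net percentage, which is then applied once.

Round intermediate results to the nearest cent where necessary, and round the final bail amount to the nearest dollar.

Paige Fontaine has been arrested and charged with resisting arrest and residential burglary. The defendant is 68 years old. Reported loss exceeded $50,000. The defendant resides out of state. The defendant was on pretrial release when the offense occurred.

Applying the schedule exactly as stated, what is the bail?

$216030

Base amounts from the schedule: resisting arrest $5750; residential burglary $75800.
Stacking rule: use the highest base only. Highest is residential burglary at $75800. Combined base = $75800.
Net percentage adjustment: +75% +50% +75% −15% = +185%. $75800 × 2.85 = $216030.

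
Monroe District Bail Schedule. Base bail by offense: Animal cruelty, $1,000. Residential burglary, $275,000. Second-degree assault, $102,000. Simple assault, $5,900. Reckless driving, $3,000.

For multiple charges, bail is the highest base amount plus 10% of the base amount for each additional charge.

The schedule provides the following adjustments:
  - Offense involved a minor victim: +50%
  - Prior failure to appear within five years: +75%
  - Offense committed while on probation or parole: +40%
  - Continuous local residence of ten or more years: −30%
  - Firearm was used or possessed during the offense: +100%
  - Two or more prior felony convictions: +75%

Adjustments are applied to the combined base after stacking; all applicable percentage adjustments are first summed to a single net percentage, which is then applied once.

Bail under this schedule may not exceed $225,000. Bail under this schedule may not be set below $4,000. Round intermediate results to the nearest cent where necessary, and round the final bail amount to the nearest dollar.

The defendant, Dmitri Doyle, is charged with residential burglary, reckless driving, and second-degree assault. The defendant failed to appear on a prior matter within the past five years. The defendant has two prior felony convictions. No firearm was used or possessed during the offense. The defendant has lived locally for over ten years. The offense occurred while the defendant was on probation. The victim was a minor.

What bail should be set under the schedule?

$225,000

Base amounts from the schedule: residential burglary $275,000; reckless driving $3,000; second-degree assault $102,000.
Stacking rule: highest base plus 10% of each additional charge. Highest is residential burglary at $275,000. Additional: $3,000 × 10% = $300; $102,000 × 10% = $10,200. Combined base = $275,000 + $10,500 = $285,500.
Net percentage adjustment: +50% +75% +40% −30% +75% = +210%. $285,500 × 3.1 = $885,050.
Result $885,050 exceeds the maximum of $225,000; bail is capped at $225,000.
$225,000 is at or above the $4,000 minimum.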